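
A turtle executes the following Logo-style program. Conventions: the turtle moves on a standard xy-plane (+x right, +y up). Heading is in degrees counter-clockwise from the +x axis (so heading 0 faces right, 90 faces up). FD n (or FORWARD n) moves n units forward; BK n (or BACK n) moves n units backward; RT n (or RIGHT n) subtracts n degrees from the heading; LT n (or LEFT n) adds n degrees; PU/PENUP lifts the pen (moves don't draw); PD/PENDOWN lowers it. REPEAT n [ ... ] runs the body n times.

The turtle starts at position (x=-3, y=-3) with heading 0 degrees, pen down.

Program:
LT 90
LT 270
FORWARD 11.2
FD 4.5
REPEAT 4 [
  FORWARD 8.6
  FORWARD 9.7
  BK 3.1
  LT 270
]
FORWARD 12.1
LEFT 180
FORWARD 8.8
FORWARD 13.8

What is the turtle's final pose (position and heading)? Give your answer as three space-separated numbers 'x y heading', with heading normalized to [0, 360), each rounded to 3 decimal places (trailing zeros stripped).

Answer: 2.2 -3 180

Derivation:
Executing turtle program step by step:
Start: pos=(-3,-3), heading=0, pen down
LT 90: heading 0 -> 90
LT 270: heading 90 -> 0
FD 11.2: (-3,-3) -> (8.2,-3) [heading=0, draw]
FD 4.5: (8.2,-3) -> (12.7,-3) [heading=0, draw]
REPEAT 4 [
  -- iteration 1/4 --
  FD 8.6: (12.7,-3) -> (21.3,-3) [heading=0, draw]
  FD 9.7: (21.3,-3) -> (31,-3) [heading=0, draw]
  BK 3.1: (31,-3) -> (27.9,-3) [heading=0, draw]
  LT 270: heading 0 -> 270
  -- iteration 2/4 --
  FD 8.6: (27.9,-3) -> (27.9,-11.6) [heading=270, draw]
  FD 9.7: (27.9,-11.6) -> (27.9,-21.3) [heading=270, draw]
  BK 3.1: (27.9,-21.3) -> (27.9,-18.2) [heading=270, draw]
  LT 270: heading 270 -> 180
  -- iteration 3/4 --
  FD 8.6: (27.9,-18.2) -> (19.3,-18.2) [heading=180, draw]
  FD 9.7: (19.3,-18.2) -> (9.6,-18.2) [heading=180, draw]
  BK 3.1: (9.6,-18.2) -> (12.7,-18.2) [heading=180, draw]
  LT 270: heading 180 -> 90
  -- iteration 4/4 --
  FD 8.6: (12.7,-18.2) -> (12.7,-9.6) [heading=90, draw]
  FD 9.7: (12.7,-9.6) -> (12.7,0.1) [heading=90, draw]
  BK 3.1: (12.7,0.1) -> (12.7,-3) [heading=90, draw]
  LT 270: heading 90 -> 0
]
FD 12.1: (12.7,-3) -> (24.8,-3) [heading=0, draw]
LT 180: heading 0 -> 180
FD 8.8: (24.8,-3) -> (16,-3) [heading=180, draw]
FD 13.8: (16,-3) -> (2.2,-3) [heading=180, draw]
Final: pos=(2.2,-3), heading=180, 17 segment(s) drawn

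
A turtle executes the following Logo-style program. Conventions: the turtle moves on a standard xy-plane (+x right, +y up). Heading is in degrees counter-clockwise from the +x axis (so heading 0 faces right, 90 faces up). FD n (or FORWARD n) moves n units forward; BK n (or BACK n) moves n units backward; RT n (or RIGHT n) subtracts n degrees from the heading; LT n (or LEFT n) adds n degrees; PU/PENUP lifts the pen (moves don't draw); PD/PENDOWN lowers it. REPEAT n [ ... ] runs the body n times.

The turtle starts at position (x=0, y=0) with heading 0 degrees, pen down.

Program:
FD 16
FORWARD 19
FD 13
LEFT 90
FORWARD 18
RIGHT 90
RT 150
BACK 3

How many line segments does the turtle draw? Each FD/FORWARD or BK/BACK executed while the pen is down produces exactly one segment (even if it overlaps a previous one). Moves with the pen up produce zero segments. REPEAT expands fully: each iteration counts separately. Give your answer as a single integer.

Executing turtle program step by step:
Start: pos=(0,0), heading=0, pen down
FD 16: (0,0) -> (16,0) [heading=0, draw]
FD 19: (16,0) -> (35,0) [heading=0, draw]
FD 13: (35,0) -> (48,0) [heading=0, draw]
LT 90: heading 0 -> 90
FD 18: (48,0) -> (48,18) [heading=90, draw]
RT 90: heading 90 -> 0
RT 150: heading 0 -> 210
BK 3: (48,18) -> (50.598,19.5) [heading=210, draw]
Final: pos=(50.598,19.5), heading=210, 5 segment(s) drawn
Segments drawn: 5

Answer: 5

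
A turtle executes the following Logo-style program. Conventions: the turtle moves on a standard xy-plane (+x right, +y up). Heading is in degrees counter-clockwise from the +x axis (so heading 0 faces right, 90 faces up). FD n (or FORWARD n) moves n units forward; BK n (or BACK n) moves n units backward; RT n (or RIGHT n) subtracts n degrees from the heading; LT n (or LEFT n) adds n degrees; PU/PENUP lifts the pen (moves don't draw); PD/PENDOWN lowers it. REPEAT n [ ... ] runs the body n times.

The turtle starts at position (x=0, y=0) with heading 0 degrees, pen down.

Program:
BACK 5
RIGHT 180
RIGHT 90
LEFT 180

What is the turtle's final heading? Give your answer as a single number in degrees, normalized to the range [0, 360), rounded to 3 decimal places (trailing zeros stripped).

Executing turtle program step by step:
Start: pos=(0,0), heading=0, pen down
BK 5: (0,0) -> (-5,0) [heading=0, draw]
RT 180: heading 0 -> 180
RT 90: heading 180 -> 90
LT 180: heading 90 -> 270
Final: pos=(-5,0), heading=270, 1 segment(s) drawn

Answer: 270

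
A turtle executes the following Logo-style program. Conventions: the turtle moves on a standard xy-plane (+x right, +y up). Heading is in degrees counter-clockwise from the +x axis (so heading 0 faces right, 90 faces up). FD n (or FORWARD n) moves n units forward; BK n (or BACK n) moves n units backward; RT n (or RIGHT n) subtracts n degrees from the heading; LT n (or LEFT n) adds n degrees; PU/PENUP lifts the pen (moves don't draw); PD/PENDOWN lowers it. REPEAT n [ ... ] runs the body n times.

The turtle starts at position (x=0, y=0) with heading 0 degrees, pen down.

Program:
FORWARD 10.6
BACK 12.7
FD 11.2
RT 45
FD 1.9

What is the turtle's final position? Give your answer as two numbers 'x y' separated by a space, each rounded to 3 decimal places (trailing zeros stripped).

Answer: 10.444 -1.344

Derivation:
Executing turtle program step by step:
Start: pos=(0,0), heading=0, pen down
FD 10.6: (0,0) -> (10.6,0) [heading=0, draw]
BK 12.7: (10.6,0) -> (-2.1,0) [heading=0, draw]
FD 11.2: (-2.1,0) -> (9.1,0) [heading=0, draw]
RT 45: heading 0 -> 315
FD 1.9: (9.1,0) -> (10.444,-1.344) [heading=315, draw]
Final: pos=(10.444,-1.344), heading=315, 4 segment(s) drawn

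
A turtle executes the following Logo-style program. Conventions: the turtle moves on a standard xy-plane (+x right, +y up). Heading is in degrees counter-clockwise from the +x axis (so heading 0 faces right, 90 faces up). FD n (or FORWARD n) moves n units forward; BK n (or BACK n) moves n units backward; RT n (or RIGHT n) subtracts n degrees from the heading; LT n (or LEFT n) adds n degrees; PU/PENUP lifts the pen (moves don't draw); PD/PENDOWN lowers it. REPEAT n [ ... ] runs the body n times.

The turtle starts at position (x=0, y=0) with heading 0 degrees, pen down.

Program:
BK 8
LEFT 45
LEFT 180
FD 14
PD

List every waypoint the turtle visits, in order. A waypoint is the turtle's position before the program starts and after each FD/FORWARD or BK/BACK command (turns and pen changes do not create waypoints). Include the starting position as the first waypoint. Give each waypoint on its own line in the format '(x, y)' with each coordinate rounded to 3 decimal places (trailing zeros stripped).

Answer: (0, 0)
(-8, 0)
(-17.899, -9.899)

Derivation:
Executing turtle program step by step:
Start: pos=(0,0), heading=0, pen down
BK 8: (0,0) -> (-8,0) [heading=0, draw]
LT 45: heading 0 -> 45
LT 180: heading 45 -> 225
FD 14: (-8,0) -> (-17.899,-9.899) [heading=225, draw]
PD: pen down
Final: pos=(-17.899,-9.899), heading=225, 2 segment(s) drawn
Waypoints (3 total):
(0, 0)
(-8, 0)
(-17.899, -9.899)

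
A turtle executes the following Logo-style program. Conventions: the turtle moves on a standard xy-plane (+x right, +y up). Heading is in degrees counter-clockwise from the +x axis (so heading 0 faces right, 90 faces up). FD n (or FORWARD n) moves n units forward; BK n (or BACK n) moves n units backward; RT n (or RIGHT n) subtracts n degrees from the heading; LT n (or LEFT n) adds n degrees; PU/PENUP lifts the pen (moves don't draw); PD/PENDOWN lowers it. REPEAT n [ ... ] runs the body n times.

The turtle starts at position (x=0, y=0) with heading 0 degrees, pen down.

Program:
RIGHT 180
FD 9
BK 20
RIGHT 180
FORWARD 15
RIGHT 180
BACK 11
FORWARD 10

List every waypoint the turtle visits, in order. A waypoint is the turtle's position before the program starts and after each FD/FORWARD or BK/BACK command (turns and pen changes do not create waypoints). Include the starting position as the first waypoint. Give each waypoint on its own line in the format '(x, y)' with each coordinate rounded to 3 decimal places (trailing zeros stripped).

Answer: (0, 0)
(-9, 0)
(11, 0)
(26, 0)
(37, 0)
(27, 0)

Derivation:
Executing turtle program step by step:
Start: pos=(0,0), heading=0, pen down
RT 180: heading 0 -> 180
FD 9: (0,0) -> (-9,0) [heading=180, draw]
BK 20: (-9,0) -> (11,0) [heading=180, draw]
RT 180: heading 180 -> 0
FD 15: (11,0) -> (26,0) [heading=0, draw]
RT 180: heading 0 -> 180
BK 11: (26,0) -> (37,0) [heading=180, draw]
FD 10: (37,0) -> (27,0) [heading=180, draw]
Final: pos=(27,0), heading=180, 5 segment(s) drawn
Waypoints (6 total):
(0, 0)
(-9, 0)
(11, 0)
(26, 0)
(37, 0)
(27, 0)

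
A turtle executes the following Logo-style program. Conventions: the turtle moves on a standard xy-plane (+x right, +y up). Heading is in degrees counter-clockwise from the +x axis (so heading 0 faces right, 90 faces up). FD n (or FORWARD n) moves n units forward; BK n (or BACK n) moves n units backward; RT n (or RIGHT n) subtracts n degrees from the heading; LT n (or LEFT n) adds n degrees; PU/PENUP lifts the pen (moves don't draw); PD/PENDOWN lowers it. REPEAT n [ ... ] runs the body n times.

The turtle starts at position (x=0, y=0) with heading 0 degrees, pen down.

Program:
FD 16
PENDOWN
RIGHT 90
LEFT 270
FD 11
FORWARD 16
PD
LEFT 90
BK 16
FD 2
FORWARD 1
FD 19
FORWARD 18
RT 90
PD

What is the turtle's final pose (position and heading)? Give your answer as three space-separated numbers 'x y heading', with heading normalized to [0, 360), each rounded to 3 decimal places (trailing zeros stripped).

Executing turtle program step by step:
Start: pos=(0,0), heading=0, pen down
FD 16: (0,0) -> (16,0) [heading=0, draw]
PD: pen down
RT 90: heading 0 -> 270
LT 270: heading 270 -> 180
FD 11: (16,0) -> (5,0) [heading=180, draw]
FD 16: (5,0) -> (-11,0) [heading=180, draw]
PD: pen down
LT 90: heading 180 -> 270
BK 16: (-11,0) -> (-11,16) [heading=270, draw]
FD 2: (-11,16) -> (-11,14) [heading=270, draw]
FD 1: (-11,14) -> (-11,13) [heading=270, draw]
FD 19: (-11,13) -> (-11,-6) [heading=270, draw]
FD 18: (-11,-6) -> (-11,-24) [heading=270, draw]
RT 90: heading 270 -> 180
PD: pen down
Final: pos=(-11,-24), heading=180, 8 segment(s) drawn

Answer: -11 -24 180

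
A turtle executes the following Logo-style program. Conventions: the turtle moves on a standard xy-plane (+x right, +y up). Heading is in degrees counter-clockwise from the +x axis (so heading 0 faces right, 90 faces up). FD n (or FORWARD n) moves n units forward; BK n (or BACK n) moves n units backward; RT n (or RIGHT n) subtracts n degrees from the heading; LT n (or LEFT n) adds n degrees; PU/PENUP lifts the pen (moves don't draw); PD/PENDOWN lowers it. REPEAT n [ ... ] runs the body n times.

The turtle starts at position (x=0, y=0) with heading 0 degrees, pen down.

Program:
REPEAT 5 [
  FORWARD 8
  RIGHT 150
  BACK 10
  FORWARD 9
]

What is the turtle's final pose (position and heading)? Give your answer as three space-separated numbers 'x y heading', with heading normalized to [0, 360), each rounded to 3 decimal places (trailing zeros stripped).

Answer: 1.072 2.124 330

Derivation:
Executing turtle program step by step:
Start: pos=(0,0), heading=0, pen down
REPEAT 5 [
  -- iteration 1/5 --
  FD 8: (0,0) -> (8,0) [heading=0, draw]
  RT 150: heading 0 -> 210
  BK 10: (8,0) -> (16.66,5) [heading=210, draw]
  FD 9: (16.66,5) -> (8.866,0.5) [heading=210, draw]
  -- iteration 2/5 --
  FD 8: (8.866,0.5) -> (1.938,-3.5) [heading=210, draw]
  RT 150: heading 210 -> 60
  BK 10: (1.938,-3.5) -> (-3.062,-12.16) [heading=60, draw]
  FD 9: (-3.062,-12.16) -> (1.438,-4.366) [heading=60, draw]
  -- iteration 3/5 --
  FD 8: (1.438,-4.366) -> (5.438,2.562) [heading=60, draw]
  RT 150: heading 60 -> 270
  BK 10: (5.438,2.562) -> (5.438,12.562) [heading=270, draw]
  FD 9: (5.438,12.562) -> (5.438,3.562) [heading=270, draw]
  -- iteration 4/5 --
  FD 8: (5.438,3.562) -> (5.438,-4.438) [heading=270, draw]
  RT 150: heading 270 -> 120
  BK 10: (5.438,-4.438) -> (10.438,-13.098) [heading=120, draw]
  FD 9: (10.438,-13.098) -> (5.938,-5.304) [heading=120, draw]
  -- iteration 5/5 --
  FD 8: (5.938,-5.304) -> (1.938,1.624) [heading=120, draw]
  RT 150: heading 120 -> 330
  BK 10: (1.938,1.624) -> (-6.722,6.624) [heading=330, draw]
  FD 9: (-6.722,6.624) -> (1.072,2.124) [heading=330, draw]
]
Final: pos=(1.072,2.124), heading=330, 15 segment(s) drawn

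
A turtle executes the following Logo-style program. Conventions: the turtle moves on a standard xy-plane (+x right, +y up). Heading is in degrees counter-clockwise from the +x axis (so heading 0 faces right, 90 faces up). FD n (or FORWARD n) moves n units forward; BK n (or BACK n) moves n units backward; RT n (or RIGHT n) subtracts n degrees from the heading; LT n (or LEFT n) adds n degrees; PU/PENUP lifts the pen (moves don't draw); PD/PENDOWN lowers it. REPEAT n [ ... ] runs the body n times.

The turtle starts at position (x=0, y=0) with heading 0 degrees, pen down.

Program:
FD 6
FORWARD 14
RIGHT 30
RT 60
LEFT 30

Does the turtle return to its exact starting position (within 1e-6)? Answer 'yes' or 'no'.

Answer: no

Derivation:
Executing turtle program step by step:
Start: pos=(0,0), heading=0, pen down
FD 6: (0,0) -> (6,0) [heading=0, draw]
FD 14: (6,0) -> (20,0) [heading=0, draw]
RT 30: heading 0 -> 330
RT 60: heading 330 -> 270
LT 30: heading 270 -> 300
Final: pos=(20,0), heading=300, 2 segment(s) drawn

Start position: (0, 0)
Final position: (20, 0)
Distance = 20; >= 1e-6 -> NOT closed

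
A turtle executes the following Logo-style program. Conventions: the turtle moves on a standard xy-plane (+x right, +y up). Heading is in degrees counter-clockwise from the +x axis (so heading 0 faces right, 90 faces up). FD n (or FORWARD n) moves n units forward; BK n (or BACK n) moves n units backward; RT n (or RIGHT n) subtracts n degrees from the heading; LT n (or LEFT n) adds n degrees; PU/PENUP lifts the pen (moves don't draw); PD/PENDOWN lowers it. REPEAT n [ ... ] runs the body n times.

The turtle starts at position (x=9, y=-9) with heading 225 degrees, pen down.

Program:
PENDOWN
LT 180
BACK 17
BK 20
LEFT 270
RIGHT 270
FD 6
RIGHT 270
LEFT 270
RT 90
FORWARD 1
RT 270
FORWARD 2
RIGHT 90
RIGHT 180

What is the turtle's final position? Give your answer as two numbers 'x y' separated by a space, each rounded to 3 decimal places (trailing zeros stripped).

Executing turtle program step by step:
Start: pos=(9,-9), heading=225, pen down
PD: pen down
LT 180: heading 225 -> 45
BK 17: (9,-9) -> (-3.021,-21.021) [heading=45, draw]
BK 20: (-3.021,-21.021) -> (-17.163,-35.163) [heading=45, draw]
LT 270: heading 45 -> 315
RT 270: heading 315 -> 45
FD 6: (-17.163,-35.163) -> (-12.92,-30.92) [heading=45, draw]
RT 270: heading 45 -> 135
LT 270: heading 135 -> 45
RT 90: heading 45 -> 315
FD 1: (-12.92,-30.92) -> (-12.213,-31.627) [heading=315, draw]
RT 270: heading 315 -> 45
FD 2: (-12.213,-31.627) -> (-10.799,-30.213) [heading=45, draw]
RT 90: heading 45 -> 315
RT 180: heading 315 -> 135
Final: pos=(-10.799,-30.213), heading=135, 5 segment(s) drawn

Answer: -10.799 -30.213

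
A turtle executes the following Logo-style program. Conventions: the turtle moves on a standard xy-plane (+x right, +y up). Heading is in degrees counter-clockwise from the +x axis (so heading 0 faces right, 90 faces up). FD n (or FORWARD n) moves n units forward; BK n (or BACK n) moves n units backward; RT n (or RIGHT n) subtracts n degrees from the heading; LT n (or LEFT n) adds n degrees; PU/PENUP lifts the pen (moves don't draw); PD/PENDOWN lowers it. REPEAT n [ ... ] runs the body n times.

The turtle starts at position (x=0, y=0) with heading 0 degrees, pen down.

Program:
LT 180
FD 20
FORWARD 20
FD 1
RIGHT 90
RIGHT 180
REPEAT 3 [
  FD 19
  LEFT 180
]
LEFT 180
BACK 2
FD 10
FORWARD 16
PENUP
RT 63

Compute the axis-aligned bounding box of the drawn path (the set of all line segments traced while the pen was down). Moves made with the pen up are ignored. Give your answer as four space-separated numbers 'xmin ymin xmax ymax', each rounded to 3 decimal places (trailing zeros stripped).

Executing turtle program step by step:
Start: pos=(0,0), heading=0, pen down
LT 180: heading 0 -> 180
FD 20: (0,0) -> (-20,0) [heading=180, draw]
FD 20: (-20,0) -> (-40,0) [heading=180, draw]
FD 1: (-40,0) -> (-41,0) [heading=180, draw]
RT 90: heading 180 -> 90
RT 180: heading 90 -> 270
REPEAT 3 [
  -- iteration 1/3 --
  FD 19: (-41,0) -> (-41,-19) [heading=270, draw]
  LT 180: heading 270 -> 90
  -- iteration 2/3 --
  FD 19: (-41,-19) -> (-41,0) [heading=90, draw]
  LT 180: heading 90 -> 270
  -- iteration 3/3 --
  FD 19: (-41,0) -> (-41,-19) [heading=270, draw]
  LT 180: heading 270 -> 90
]
LT 180: heading 90 -> 270
BK 2: (-41,-19) -> (-41,-17) [heading=270, draw]
FD 10: (-41,-17) -> (-41,-27) [heading=270, draw]
FD 16: (-41,-27) -> (-41,-43) [heading=270, draw]
PU: pen up
RT 63: heading 270 -> 207
Final: pos=(-41,-43), heading=207, 9 segment(s) drawn

Segment endpoints: x in {-41, -41, -41, -40, -20, 0}, y in {-43, -27, -19, -17, 0, 0, 0, 0, 0}
xmin=-41, ymin=-43, xmax=0, ymax=0

Answer: -41 -43 0 0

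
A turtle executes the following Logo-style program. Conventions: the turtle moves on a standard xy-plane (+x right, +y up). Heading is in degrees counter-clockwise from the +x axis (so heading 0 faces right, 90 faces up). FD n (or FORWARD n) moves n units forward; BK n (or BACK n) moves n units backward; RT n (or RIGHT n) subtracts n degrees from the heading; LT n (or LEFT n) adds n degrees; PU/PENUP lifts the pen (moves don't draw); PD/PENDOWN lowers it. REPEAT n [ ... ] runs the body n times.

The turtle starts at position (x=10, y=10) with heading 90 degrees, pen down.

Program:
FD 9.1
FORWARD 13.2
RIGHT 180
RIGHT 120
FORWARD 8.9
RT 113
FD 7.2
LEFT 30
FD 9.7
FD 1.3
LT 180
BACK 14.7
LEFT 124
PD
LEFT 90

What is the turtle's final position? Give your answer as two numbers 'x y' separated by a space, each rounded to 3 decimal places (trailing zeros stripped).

Executing turtle program step by step:
Start: pos=(10,10), heading=90, pen down
FD 9.1: (10,10) -> (10,19.1) [heading=90, draw]
FD 13.2: (10,19.1) -> (10,32.3) [heading=90, draw]
RT 180: heading 90 -> 270
RT 120: heading 270 -> 150
FD 8.9: (10,32.3) -> (2.292,36.75) [heading=150, draw]
RT 113: heading 150 -> 37
FD 7.2: (2.292,36.75) -> (8.043,41.083) [heading=37, draw]
LT 30: heading 37 -> 67
FD 9.7: (8.043,41.083) -> (11.833,50.012) [heading=67, draw]
FD 1.3: (11.833,50.012) -> (12.341,51.209) [heading=67, draw]
LT 180: heading 67 -> 247
BK 14.7: (12.341,51.209) -> (18.084,64.74) [heading=247, draw]
LT 124: heading 247 -> 11
PD: pen down
LT 90: heading 11 -> 101
Final: pos=(18.084,64.74), heading=101, 7 segment(s) drawn

Answer: 18.084 64.74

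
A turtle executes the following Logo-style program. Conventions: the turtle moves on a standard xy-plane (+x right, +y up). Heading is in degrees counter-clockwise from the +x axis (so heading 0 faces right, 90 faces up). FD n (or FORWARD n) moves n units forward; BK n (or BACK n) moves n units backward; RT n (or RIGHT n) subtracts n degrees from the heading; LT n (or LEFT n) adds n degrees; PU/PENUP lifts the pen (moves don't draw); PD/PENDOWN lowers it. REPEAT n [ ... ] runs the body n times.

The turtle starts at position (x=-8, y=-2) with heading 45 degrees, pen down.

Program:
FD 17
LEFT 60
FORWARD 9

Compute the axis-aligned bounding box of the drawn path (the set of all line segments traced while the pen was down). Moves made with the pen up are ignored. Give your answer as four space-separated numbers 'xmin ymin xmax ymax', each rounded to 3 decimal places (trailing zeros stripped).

Executing turtle program step by step:
Start: pos=(-8,-2), heading=45, pen down
FD 17: (-8,-2) -> (4.021,10.021) [heading=45, draw]
LT 60: heading 45 -> 105
FD 9: (4.021,10.021) -> (1.691,18.714) [heading=105, draw]
Final: pos=(1.691,18.714), heading=105, 2 segment(s) drawn

Segment endpoints: x in {-8, 1.691, 4.021}, y in {-2, 10.021, 18.714}
xmin=-8, ymin=-2, xmax=4.021, ymax=18.714

Answer: -8 -2 4.021 18.714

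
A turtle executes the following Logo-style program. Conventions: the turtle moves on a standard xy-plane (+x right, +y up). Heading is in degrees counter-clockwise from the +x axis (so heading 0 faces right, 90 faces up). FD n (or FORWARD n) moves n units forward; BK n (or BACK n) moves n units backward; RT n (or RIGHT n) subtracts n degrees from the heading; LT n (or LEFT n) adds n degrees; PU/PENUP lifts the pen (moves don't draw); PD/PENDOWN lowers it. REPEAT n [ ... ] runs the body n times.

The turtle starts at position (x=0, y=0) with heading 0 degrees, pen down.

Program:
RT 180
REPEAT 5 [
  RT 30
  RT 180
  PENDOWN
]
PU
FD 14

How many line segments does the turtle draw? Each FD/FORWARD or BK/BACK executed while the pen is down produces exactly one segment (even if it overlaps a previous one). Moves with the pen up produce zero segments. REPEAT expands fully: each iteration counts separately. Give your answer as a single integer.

Executing turtle program step by step:
Start: pos=(0,0), heading=0, pen down
RT 180: heading 0 -> 180
REPEAT 5 [
  -- iteration 1/5 --
  RT 30: heading 180 -> 150
  RT 180: heading 150 -> 330
  PD: pen down
  -- iteration 2/5 --
  RT 30: heading 330 -> 300
  RT 180: heading 300 -> 120
  PD: pen down
  -- iteration 3/5 --
  RT 30: heading 120 -> 90
  RT 180: heading 90 -> 270
  PD: pen down
  -- iteration 4/5 --
  RT 30: heading 270 -> 240
  RT 180: heading 240 -> 60
  PD: pen down
  -- iteration 5/5 --
  RT 30: heading 60 -> 30
  RT 180: heading 30 -> 210
  PD: pen down
]
PU: pen up
FD 14: (0,0) -> (-12.124,-7) [heading=210, move]
Final: pos=(-12.124,-7), heading=210, 0 segment(s) drawn
Segments drawn: 0

Answer: 0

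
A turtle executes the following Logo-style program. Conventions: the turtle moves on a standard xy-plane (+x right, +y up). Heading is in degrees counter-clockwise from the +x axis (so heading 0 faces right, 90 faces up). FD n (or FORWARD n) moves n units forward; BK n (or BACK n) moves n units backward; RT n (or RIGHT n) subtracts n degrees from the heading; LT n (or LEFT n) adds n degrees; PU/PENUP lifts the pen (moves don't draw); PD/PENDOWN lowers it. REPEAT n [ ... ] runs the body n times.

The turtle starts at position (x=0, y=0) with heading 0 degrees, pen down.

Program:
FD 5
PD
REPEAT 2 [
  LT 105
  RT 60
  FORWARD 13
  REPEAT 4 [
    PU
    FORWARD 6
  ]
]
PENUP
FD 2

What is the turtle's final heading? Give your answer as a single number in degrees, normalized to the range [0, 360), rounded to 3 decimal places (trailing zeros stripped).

Executing turtle program step by step:
Start: pos=(0,0), heading=0, pen down
FD 5: (0,0) -> (5,0) [heading=0, draw]
PD: pen down
REPEAT 2 [
  -- iteration 1/2 --
  LT 105: heading 0 -> 105
  RT 60: heading 105 -> 45
  FD 13: (5,0) -> (14.192,9.192) [heading=45, draw]
  REPEAT 4 [
    -- iteration 1/4 --
    PU: pen up
    FD 6: (14.192,9.192) -> (18.435,13.435) [heading=45, move]
    -- iteration 2/4 --
    PU: pen up
    FD 6: (18.435,13.435) -> (22.678,17.678) [heading=45, move]
    -- iteration 3/4 --
    PU: pen up
    FD 6: (22.678,17.678) -> (26.92,21.92) [heading=45, move]
    -- iteration 4/4 --
    PU: pen up
    FD 6: (26.92,21.92) -> (31.163,26.163) [heading=45, move]
  ]
  -- iteration 2/2 --
  LT 105: heading 45 -> 150
  RT 60: heading 150 -> 90
  FD 13: (31.163,26.163) -> (31.163,39.163) [heading=90, move]
  REPEAT 4 [
    -- iteration 1/4 --
    PU: pen up
    FD 6: (31.163,39.163) -> (31.163,45.163) [heading=90, move]
    -- iteration 2/4 --
    PU: pen up
    FD 6: (31.163,45.163) -> (31.163,51.163) [heading=90, move]
    -- iteration 3/4 --
    PU: pen up
    FD 6: (31.163,51.163) -> (31.163,57.163) [heading=90, move]
    -- iteration 4/4 --
    PU: pen up
    FD 6: (31.163,57.163) -> (31.163,63.163) [heading=90, move]
  ]
]
PU: pen up
FD 2: (31.163,63.163) -> (31.163,65.163) [heading=90, move]
Final: pos=(31.163,65.163), heading=90, 2 segment(s) drawn

Answer: 90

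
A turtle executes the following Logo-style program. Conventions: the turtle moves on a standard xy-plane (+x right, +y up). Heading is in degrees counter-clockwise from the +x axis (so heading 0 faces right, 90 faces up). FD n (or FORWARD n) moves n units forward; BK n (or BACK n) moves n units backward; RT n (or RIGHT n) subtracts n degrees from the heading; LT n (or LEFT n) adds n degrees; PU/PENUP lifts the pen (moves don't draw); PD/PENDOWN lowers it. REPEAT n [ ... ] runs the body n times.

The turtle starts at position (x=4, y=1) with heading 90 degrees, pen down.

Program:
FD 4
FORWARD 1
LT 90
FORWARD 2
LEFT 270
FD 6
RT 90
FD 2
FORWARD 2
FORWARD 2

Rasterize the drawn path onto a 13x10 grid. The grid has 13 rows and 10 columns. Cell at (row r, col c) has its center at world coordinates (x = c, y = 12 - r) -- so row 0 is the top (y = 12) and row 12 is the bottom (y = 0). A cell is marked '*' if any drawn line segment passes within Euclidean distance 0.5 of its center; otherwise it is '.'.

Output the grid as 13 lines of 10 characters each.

Answer: ..*******.
..*.......
..*.......
..*.......
..*.......
..*.......
..***.....
....*.....
....*.....
....*.....
....*.....
....*.....
..........

Derivation:
Segment 0: (4,1) -> (4,5)
Segment 1: (4,5) -> (4,6)
Segment 2: (4,6) -> (2,6)
Segment 3: (2,6) -> (2,12)
Segment 4: (2,12) -> (4,12)
Segment 5: (4,12) -> (6,12)
Segment 6: (6,12) -> (8,12)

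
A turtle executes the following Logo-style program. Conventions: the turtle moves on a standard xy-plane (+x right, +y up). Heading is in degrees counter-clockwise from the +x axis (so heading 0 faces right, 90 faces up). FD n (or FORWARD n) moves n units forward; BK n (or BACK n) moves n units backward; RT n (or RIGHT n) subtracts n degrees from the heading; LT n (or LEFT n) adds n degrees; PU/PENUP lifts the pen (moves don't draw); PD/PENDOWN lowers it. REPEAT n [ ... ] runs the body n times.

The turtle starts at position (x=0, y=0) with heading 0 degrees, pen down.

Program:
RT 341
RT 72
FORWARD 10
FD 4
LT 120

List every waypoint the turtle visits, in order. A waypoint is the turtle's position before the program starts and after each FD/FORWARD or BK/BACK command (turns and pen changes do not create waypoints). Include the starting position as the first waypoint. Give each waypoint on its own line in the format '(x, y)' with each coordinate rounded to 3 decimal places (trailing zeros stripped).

Executing turtle program step by step:
Start: pos=(0,0), heading=0, pen down
RT 341: heading 0 -> 19
RT 72: heading 19 -> 307
FD 10: (0,0) -> (6.018,-7.986) [heading=307, draw]
FD 4: (6.018,-7.986) -> (8.425,-11.181) [heading=307, draw]
LT 120: heading 307 -> 67
Final: pos=(8.425,-11.181), heading=67, 2 segment(s) drawn
Waypoints (3 total):
(0, 0)
(6.018, -7.986)
(8.425, -11.181)

Answer: (0, 0)
(6.018, -7.986)
(8.425, -11.181)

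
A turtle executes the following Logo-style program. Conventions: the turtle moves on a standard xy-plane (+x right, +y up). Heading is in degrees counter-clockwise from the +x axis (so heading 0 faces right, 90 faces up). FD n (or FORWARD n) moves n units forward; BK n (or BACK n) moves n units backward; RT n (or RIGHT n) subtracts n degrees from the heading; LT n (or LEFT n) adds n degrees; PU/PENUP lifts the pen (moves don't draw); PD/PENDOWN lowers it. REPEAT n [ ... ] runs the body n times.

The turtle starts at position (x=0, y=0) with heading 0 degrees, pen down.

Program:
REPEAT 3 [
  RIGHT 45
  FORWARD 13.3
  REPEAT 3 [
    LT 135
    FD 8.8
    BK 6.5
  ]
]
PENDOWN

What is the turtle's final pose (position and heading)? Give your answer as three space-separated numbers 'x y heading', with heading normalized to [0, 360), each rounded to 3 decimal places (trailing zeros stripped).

Answer: 30.235 -26.193 0

Derivation:
Executing turtle program step by step:
Start: pos=(0,0), heading=0, pen down
REPEAT 3 [
  -- iteration 1/3 --
  RT 45: heading 0 -> 315
  FD 13.3: (0,0) -> (9.405,-9.405) [heading=315, draw]
  REPEAT 3 [
    -- iteration 1/3 --
    LT 135: heading 315 -> 90
    FD 8.8: (9.405,-9.405) -> (9.405,-0.605) [heading=90, draw]
    BK 6.5: (9.405,-0.605) -> (9.405,-7.105) [heading=90, draw]
    -- iteration 2/3 --
    LT 135: heading 90 -> 225
    FD 8.8: (9.405,-7.105) -> (3.182,-13.327) [heading=225, draw]
    BK 6.5: (3.182,-13.327) -> (7.778,-8.731) [heading=225, draw]
    -- iteration 3/3 --
    LT 135: heading 225 -> 0
    FD 8.8: (7.778,-8.731) -> (16.578,-8.731) [heading=0, draw]
    BK 6.5: (16.578,-8.731) -> (10.078,-8.731) [heading=0, draw]
  ]
  -- iteration 2/3 --
  RT 45: heading 0 -> 315
  FD 13.3: (10.078,-8.731) -> (19.483,-18.135) [heading=315, draw]
  REPEAT 3 [
    -- iteration 1/3 --
    LT 135: heading 315 -> 90
    FD 8.8: (19.483,-18.135) -> (19.483,-9.335) [heading=90, draw]
    BK 6.5: (19.483,-9.335) -> (19.483,-15.835) [heading=90, draw]
    -- iteration 2/3 --
    LT 135: heading 90 -> 225
    FD 8.8: (19.483,-15.835) -> (13.26,-22.058) [heading=225, draw]
    BK 6.5: (13.26,-22.058) -> (17.856,-17.462) [heading=225, draw]
    -- iteration 3/3 --
    LT 135: heading 225 -> 0
    FD 8.8: (17.856,-17.462) -> (26.656,-17.462) [heading=0, draw]
    BK 6.5: (26.656,-17.462) -> (20.156,-17.462) [heading=0, draw]
  ]
  -- iteration 3/3 --
  RT 45: heading 0 -> 315
  FD 13.3: (20.156,-17.462) -> (29.561,-26.866) [heading=315, draw]
  REPEAT 3 [
    -- iteration 1/3 --
    LT 135: heading 315 -> 90
    FD 8.8: (29.561,-26.866) -> (29.561,-18.066) [heading=90, draw]
    BK 6.5: (29.561,-18.066) -> (29.561,-24.566) [heading=90, draw]
    -- iteration 2/3 --
    LT 135: heading 90 -> 225
    FD 8.8: (29.561,-24.566) -> (23.338,-30.789) [heading=225, draw]
    BK 6.5: (23.338,-30.789) -> (27.935,-26.193) [heading=225, draw]
    -- iteration 3/3 --
    LT 135: heading 225 -> 0
    FD 8.8: (27.935,-26.193) -> (36.735,-26.193) [heading=0, draw]
    BK 6.5: (36.735,-26.193) -> (30.235,-26.193) [heading=0, draw]
  ]
]
PD: pen down
Final: pos=(30.235,-26.193), heading=0, 21 segment(s) drawn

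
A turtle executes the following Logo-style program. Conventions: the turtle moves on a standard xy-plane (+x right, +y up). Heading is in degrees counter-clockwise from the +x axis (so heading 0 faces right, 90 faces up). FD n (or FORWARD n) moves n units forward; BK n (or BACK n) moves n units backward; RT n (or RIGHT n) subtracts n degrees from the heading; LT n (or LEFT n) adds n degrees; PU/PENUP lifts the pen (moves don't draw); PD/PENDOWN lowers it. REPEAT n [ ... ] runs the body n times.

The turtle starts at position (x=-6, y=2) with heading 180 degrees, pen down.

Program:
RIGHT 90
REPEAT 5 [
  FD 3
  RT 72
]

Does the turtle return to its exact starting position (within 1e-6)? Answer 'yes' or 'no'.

Answer: yes

Derivation:
Executing turtle program step by step:
Start: pos=(-6,2), heading=180, pen down
RT 90: heading 180 -> 90
REPEAT 5 [
  -- iteration 1/5 --
  FD 3: (-6,2) -> (-6,5) [heading=90, draw]
  RT 72: heading 90 -> 18
  -- iteration 2/5 --
  FD 3: (-6,5) -> (-3.147,5.927) [heading=18, draw]
  RT 72: heading 18 -> 306
  -- iteration 3/5 --
  FD 3: (-3.147,5.927) -> (-1.383,3.5) [heading=306, draw]
  RT 72: heading 306 -> 234
  -- iteration 4/5 --
  FD 3: (-1.383,3.5) -> (-3.147,1.073) [heading=234, draw]
  RT 72: heading 234 -> 162
  -- iteration 5/5 --
  FD 3: (-3.147,1.073) -> (-6,2) [heading=162, draw]
  RT 72: heading 162 -> 90
]
Final: pos=(-6,2), heading=90, 5 segment(s) drawn

Start position: (-6, 2)
Final position: (-6, 2)
Distance = 0; < 1e-6 -> CLOSED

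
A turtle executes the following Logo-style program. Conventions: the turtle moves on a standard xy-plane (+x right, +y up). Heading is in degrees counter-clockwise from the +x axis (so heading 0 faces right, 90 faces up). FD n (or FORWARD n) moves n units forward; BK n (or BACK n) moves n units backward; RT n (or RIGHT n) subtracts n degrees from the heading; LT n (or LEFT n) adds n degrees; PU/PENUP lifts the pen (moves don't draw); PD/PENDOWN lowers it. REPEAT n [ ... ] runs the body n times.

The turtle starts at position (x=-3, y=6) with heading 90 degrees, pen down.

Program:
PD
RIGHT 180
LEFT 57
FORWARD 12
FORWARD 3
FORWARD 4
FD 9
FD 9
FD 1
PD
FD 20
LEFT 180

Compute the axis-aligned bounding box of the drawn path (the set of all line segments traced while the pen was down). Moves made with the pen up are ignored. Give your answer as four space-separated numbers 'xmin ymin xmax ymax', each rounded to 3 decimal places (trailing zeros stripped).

Executing turtle program step by step:
Start: pos=(-3,6), heading=90, pen down
PD: pen down
RT 180: heading 90 -> 270
LT 57: heading 270 -> 327
FD 12: (-3,6) -> (7.064,-0.536) [heading=327, draw]
FD 3: (7.064,-0.536) -> (9.58,-2.17) [heading=327, draw]
FD 4: (9.58,-2.17) -> (12.935,-4.348) [heading=327, draw]
FD 9: (12.935,-4.348) -> (20.483,-9.25) [heading=327, draw]
FD 9: (20.483,-9.25) -> (28.031,-14.152) [heading=327, draw]
FD 1: (28.031,-14.152) -> (28.869,-14.696) [heading=327, draw]
PD: pen down
FD 20: (28.869,-14.696) -> (45.643,-25.589) [heading=327, draw]
LT 180: heading 327 -> 147
Final: pos=(45.643,-25.589), heading=147, 7 segment(s) drawn

Segment endpoints: x in {-3, 7.064, 9.58, 12.935, 20.483, 28.031, 28.869, 45.643}, y in {-25.589, -14.696, -14.152, -9.25, -4.348, -2.17, -0.536, 6}
xmin=-3, ymin=-25.589, xmax=45.643, ymax=6

Answer: -3 -25.589 45.643 6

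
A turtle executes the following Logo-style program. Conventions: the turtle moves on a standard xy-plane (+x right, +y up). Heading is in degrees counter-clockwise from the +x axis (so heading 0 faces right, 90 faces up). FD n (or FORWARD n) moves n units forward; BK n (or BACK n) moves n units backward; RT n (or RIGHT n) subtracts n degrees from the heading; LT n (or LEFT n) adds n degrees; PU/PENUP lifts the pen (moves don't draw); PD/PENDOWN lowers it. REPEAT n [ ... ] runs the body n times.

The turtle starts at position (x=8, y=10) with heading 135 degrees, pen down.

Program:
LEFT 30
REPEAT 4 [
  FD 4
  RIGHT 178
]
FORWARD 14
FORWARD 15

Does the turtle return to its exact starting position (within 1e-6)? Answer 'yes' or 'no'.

Answer: no

Derivation:
Executing turtle program step by step:
Start: pos=(8,10), heading=135, pen down
LT 30: heading 135 -> 165
REPEAT 4 [
  -- iteration 1/4 --
  FD 4: (8,10) -> (4.136,11.035) [heading=165, draw]
  RT 178: heading 165 -> 347
  -- iteration 2/4 --
  FD 4: (4.136,11.035) -> (8.034,10.135) [heading=347, draw]
  RT 178: heading 347 -> 169
  -- iteration 3/4 --
  FD 4: (8.034,10.135) -> (4.107,10.899) [heading=169, draw]
  RT 178: heading 169 -> 351
  -- iteration 4/4 --
  FD 4: (4.107,10.899) -> (8.058,10.273) [heading=351, draw]
  RT 178: heading 351 -> 173
]
FD 14: (8.058,10.273) -> (-5.838,11.979) [heading=173, draw]
FD 15: (-5.838,11.979) -> (-20.726,13.807) [heading=173, draw]
Final: pos=(-20.726,13.807), heading=173, 6 segment(s) drawn

Start position: (8, 10)
Final position: (-20.726, 13.807)
Distance = 28.977; >= 1e-6 -> NOT closed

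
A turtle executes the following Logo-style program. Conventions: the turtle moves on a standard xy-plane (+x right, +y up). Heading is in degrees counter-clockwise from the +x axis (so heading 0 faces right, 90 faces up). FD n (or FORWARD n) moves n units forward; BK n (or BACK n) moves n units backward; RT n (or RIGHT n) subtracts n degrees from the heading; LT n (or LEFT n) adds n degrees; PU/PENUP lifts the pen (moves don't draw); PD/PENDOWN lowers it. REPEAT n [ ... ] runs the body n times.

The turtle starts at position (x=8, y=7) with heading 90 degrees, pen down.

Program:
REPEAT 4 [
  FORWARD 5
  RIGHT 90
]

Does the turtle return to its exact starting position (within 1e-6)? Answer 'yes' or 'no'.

Answer: yes

Derivation:
Executing turtle program step by step:
Start: pos=(8,7), heading=90, pen down
REPEAT 4 [
  -- iteration 1/4 --
  FD 5: (8,7) -> (8,12) [heading=90, draw]
  RT 90: heading 90 -> 0
  -- iteration 2/4 --
  FD 5: (8,12) -> (13,12) [heading=0, draw]
  RT 90: heading 0 -> 270
  -- iteration 3/4 --
  FD 5: (13,12) -> (13,7) [heading=270, draw]
  RT 90: heading 270 -> 180
  -- iteration 4/4 --
  FD 5: (13,7) -> (8,7) [heading=180, draw]
  RT 90: heading 180 -> 90
]
Final: pos=(8,7), heading=90, 4 segment(s) drawn

Start position: (8, 7)
Final position: (8, 7)
Distance = 0; < 1e-6 -> CLOSED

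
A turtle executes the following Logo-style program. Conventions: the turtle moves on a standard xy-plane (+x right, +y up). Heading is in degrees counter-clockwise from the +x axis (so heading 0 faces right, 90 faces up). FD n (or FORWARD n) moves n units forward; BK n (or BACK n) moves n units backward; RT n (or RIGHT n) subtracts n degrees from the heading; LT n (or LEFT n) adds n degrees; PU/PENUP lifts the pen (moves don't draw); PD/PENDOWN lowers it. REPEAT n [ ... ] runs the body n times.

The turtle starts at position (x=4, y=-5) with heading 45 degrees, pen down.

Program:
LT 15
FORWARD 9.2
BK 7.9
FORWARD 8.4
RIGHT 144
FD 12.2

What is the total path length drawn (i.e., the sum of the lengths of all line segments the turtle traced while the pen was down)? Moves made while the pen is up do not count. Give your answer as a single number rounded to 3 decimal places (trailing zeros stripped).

Answer: 37.7

Derivation:
Executing turtle program step by step:
Start: pos=(4,-5), heading=45, pen down
LT 15: heading 45 -> 60
FD 9.2: (4,-5) -> (8.6,2.967) [heading=60, draw]
BK 7.9: (8.6,2.967) -> (4.65,-3.874) [heading=60, draw]
FD 8.4: (4.65,-3.874) -> (8.85,3.4) [heading=60, draw]
RT 144: heading 60 -> 276
FD 12.2: (8.85,3.4) -> (10.125,-8.733) [heading=276, draw]
Final: pos=(10.125,-8.733), heading=276, 4 segment(s) drawn

Segment lengths:
  seg 1: (4,-5) -> (8.6,2.967), length = 9.2
  seg 2: (8.6,2.967) -> (4.65,-3.874), length = 7.9
  seg 3: (4.65,-3.874) -> (8.85,3.4), length = 8.4
  seg 4: (8.85,3.4) -> (10.125,-8.733), length = 12.2
Total = 37.7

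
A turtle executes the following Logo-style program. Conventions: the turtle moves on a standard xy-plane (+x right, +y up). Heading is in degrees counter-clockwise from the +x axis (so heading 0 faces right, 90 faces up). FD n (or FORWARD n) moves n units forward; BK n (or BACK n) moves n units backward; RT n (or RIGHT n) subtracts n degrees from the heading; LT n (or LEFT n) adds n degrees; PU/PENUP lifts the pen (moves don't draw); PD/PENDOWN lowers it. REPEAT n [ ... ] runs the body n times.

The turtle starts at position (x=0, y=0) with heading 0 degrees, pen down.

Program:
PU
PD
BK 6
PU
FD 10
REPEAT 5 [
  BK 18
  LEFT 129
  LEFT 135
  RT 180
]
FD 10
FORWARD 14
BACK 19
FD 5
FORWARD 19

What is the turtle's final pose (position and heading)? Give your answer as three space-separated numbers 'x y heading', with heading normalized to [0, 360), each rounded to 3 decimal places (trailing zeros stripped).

Executing turtle program step by step:
Start: pos=(0,0), heading=0, pen down
PU: pen up
PD: pen down
BK 6: (0,0) -> (-6,0) [heading=0, draw]
PU: pen up
FD 10: (-6,0) -> (4,0) [heading=0, move]
REPEAT 5 [
  -- iteration 1/5 --
  BK 18: (4,0) -> (-14,0) [heading=0, move]
  LT 129: heading 0 -> 129
  LT 135: heading 129 -> 264
  RT 180: heading 264 -> 84
  -- iteration 2/5 --
  BK 18: (-14,0) -> (-15.882,-17.901) [heading=84, move]
  LT 129: heading 84 -> 213
  LT 135: heading 213 -> 348
  RT 180: heading 348 -> 168
  -- iteration 3/5 --
  BK 18: (-15.882,-17.901) -> (1.725,-21.644) [heading=168, move]
  LT 129: heading 168 -> 297
  LT 135: heading 297 -> 72
  RT 180: heading 72 -> 252
  -- iteration 4/5 --
  BK 18: (1.725,-21.644) -> (7.287,-4.525) [heading=252, move]
  LT 129: heading 252 -> 21
  LT 135: heading 21 -> 156
  RT 180: heading 156 -> 336
  -- iteration 5/5 --
  BK 18: (7.287,-4.525) -> (-9.156,2.796) [heading=336, move]
  LT 129: heading 336 -> 105
  LT 135: heading 105 -> 240
  RT 180: heading 240 -> 60
]
FD 10: (-9.156,2.796) -> (-4.156,11.457) [heading=60, move]
FD 14: (-4.156,11.457) -> (2.844,23.581) [heading=60, move]
BK 19: (2.844,23.581) -> (-6.656,7.127) [heading=60, move]
FD 5: (-6.656,7.127) -> (-4.156,11.457) [heading=60, move]
FD 19: (-4.156,11.457) -> (5.344,27.911) [heading=60, move]
Final: pos=(5.344,27.911), heading=60, 1 segment(s) drawn

Answer: 5.344 27.911 60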